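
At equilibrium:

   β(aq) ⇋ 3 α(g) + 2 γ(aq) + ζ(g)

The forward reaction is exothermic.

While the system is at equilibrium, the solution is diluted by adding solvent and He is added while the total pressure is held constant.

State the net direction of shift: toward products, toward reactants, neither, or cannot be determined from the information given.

right

Dilution lowers every aqueous concentration by the same factor. Δn_aq = 2 − 1 = +1, so the system shifts toward the side with more dissolved moles — to the right.
Adding inert gas at constant total pressure expands the volume and lowers every reacting partial pressure. With Δn_gas = 4 − 0 = +4, Q moves away from K toward the side with fewer gas moles, so the system shifts toward the side with more gas moles — to the right.
All effects act in the same direction — net shift to the right.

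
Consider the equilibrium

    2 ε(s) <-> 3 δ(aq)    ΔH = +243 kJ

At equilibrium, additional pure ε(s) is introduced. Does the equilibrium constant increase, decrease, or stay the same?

The equilibrium constant depends only on temperature. This perturbation changes neither the position of equilibrium nor K.

unchanged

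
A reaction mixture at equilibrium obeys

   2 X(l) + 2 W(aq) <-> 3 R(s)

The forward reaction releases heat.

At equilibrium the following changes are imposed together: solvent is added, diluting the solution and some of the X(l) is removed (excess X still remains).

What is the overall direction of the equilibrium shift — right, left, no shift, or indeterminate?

Dilution lowers every aqueous concentration by the same factor. Δn_aq = 0 − 2 = -2, so the system shifts toward the side with more dissolved moles — to the left.
X is a pure liquid; its activity is 1 regardless of amount, so Q is unaffected — no shift from this change.
Only the nonzero effect(s) matter; the net shift is to the left.

left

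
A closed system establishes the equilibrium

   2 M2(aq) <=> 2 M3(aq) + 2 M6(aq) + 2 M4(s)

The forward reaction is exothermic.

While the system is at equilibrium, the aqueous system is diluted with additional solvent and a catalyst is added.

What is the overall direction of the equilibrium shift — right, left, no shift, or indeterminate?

Dilution lowers every aqueous concentration by the same factor. Δn_aq = 4 − 2 = +2, so the system shifts toward the side with more dissolved moles — to the right.
A catalyst speeds both forward and reverse rates equally; it changes neither Q nor K — no shift from this change.
Only the nonzero effect(s) matter; the net shift is to the right.

right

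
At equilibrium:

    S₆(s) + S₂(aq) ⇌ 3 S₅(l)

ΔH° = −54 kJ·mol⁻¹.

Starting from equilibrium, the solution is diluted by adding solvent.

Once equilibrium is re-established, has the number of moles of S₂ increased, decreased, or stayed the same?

Dilution lowers every aqueous concentration by the same factor. Δn_aq = 0 − 1 = -1, so the system shifts toward the side with more dissolved moles — to the left.
The net shift is to the left. S₂ is a reactant, so its amount increases.

increases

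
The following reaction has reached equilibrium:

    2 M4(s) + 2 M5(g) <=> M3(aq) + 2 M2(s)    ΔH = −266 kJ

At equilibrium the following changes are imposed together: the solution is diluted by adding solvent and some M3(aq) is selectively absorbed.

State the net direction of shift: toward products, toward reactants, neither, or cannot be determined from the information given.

right

Dilution lowers every aqueous concentration by the same factor. Δn_aq = 1 − 0 = +1, so the system shifts toward the side with more dissolved moles — to the right.
Removing M3 (aq), a product, drives the reaction to the right.
All effects act in the same direction — net shift to the right.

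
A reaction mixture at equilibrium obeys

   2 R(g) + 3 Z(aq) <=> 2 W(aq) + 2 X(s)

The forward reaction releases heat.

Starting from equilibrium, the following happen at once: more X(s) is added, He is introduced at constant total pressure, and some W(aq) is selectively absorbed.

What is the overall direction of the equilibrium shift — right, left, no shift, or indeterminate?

cannot be determined

X is a pure solid; its activity is 1 regardless of amount, so Q is unaffected — no shift from this change.
Adding inert gas at constant total pressure expands the volume and lowers every reacting partial pressure. With Δn_gas = 0 − 2 = -2, Q moves away from K toward the side with fewer gas moles, so the system shifts toward the side with more gas moles — to the left.
Removing W (aq), a product, drives the reaction to the right.
The individual effects push in opposite directions; without quantitative information the net direction cannot be determined.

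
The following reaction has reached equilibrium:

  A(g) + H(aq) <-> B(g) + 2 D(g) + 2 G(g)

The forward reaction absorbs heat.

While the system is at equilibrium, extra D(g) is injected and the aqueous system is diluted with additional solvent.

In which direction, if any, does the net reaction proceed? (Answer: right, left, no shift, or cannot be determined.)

left

Adding D (g), a product, drives the reaction to the left.
Dilution lowers every aqueous concentration by the same factor. Δn_aq = 0 − 1 = -1, so the system shifts toward the side with more dissolved moles — to the left.
All effects act in the same direction — net shift to the left.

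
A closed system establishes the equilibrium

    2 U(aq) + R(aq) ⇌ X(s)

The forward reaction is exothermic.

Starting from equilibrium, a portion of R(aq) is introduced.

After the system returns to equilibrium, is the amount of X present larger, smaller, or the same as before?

increases

Adding R (aq), a reactant, drives the reaction to the right.
The net shift is to the right. X is a product, so its amount increases.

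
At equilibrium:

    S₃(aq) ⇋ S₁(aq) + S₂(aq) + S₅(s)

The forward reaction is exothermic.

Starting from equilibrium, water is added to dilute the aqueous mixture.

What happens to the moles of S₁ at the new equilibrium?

increases

Dilution lowers every aqueous concentration by the same factor. Δn_aq = 2 − 1 = +1, so the system shifts toward the side with more dissolved moles — to the right.
The net shift is to the right. S₁ is a product, so its amount increases.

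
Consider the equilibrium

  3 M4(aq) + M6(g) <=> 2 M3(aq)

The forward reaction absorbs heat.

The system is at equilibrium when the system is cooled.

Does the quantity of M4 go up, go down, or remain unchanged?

increases

The forward reaction is endothermic. Lowering T favours the exothermic direction — shift to the left.
The net shift is to the left. M4 is a reactant, so its amount increases.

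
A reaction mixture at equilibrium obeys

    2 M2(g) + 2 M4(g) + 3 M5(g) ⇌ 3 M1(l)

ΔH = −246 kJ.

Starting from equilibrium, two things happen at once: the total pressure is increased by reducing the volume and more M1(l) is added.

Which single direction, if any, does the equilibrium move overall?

right

Gas moles: reactants 7, products 0 (Δn_gas = -7). Compression shifts the system toward the side with fewer moles of gas — to the right.
M1 is a pure liquid; its activity is 1 regardless of amount, so Q is unaffected — no shift from this change.
Only the nonzero effect(s) matter; the net shift is to the right.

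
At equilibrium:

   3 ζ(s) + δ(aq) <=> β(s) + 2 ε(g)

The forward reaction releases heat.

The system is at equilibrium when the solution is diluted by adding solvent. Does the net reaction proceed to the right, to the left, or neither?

Dilution lowers every aqueous concentration by the same factor. Δn_aq = 0 − 1 = -1, so the system shifts toward the side with more dissolved moles — to the left.

left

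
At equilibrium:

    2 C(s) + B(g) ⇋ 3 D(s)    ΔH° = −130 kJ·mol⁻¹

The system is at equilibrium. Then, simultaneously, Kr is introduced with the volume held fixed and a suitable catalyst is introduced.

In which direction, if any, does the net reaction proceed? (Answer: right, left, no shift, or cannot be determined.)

At constant volume, adding an inert gas leaves every reacting species' partial pressure unchanged, so Q is unchanged — no shift from this change.
A catalyst speeds both forward and reverse rates equally; it changes neither Q nor K — no shift from this change.
None of the changes alters Q relative to K, so there is no net shift.

no shift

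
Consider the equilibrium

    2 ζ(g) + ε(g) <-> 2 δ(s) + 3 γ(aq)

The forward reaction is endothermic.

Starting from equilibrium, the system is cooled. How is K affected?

decreases

K depends on temperature via the van 't Hoff relation. The forward reaction is endothermic, so lowering T decreases K.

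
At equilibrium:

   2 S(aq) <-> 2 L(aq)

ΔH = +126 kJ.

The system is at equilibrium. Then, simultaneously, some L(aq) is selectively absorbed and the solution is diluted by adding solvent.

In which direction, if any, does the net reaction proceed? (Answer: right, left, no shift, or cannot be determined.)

right

Removing L (aq), a product, drives the reaction to the right.
Dilution scales every aqueous concentration by the same factor. Δn_aq = 2 − 2 = 0, so Q is unchanged — no shift.
Only the nonzero effect(s) matter; the net shift is to the right.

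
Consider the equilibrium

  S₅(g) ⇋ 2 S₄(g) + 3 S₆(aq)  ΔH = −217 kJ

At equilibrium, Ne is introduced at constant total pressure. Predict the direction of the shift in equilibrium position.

right

Adding inert gas at constant total pressure expands the volume and lowers every reacting partial pressure. With Δn_gas = 2 − 1 = +1, Q moves away from K toward the side with fewer gas moles, so the system shifts toward the side with more gas moles — to the right.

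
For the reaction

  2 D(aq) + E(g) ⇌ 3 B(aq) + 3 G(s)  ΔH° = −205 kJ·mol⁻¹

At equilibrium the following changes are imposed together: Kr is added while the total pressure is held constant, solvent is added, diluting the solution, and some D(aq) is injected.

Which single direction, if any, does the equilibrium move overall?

Adding inert gas at constant total pressure expands the volume and lowers every reacting partial pressure. With Δn_gas = 0 − 1 = -1, Q moves away from K toward the side with fewer gas moles, so the system shifts toward the side with more gas moles — to the left.
Dilution lowers every aqueous concentration by the same factor. Δn_aq = 3 − 2 = +1, so the system shifts toward the side with more dissolved moles — to the right.
Adding D (aq), a reactant, drives the reaction to the right.
The individual effects push in opposite directions; without quantitative information the net direction cannot be determined.

cannot be determined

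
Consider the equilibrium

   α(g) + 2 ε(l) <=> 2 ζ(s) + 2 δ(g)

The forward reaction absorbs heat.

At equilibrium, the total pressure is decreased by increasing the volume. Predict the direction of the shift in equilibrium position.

right

Gas moles: reactants 1, products 2 (Δn_gas = +1). Expansion shifts the system toward the side with more moles of gas — to the right.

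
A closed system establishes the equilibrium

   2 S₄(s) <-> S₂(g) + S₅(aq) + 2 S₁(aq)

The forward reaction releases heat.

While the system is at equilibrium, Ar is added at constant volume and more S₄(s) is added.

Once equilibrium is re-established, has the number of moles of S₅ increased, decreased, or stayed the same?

At constant volume, adding an inert gas leaves every reacting species' partial pressure unchanged, so Q is unchanged — no shift from this change.
S₄ is a pure solid; its activity is 1 regardless of amount, so Q is unaffected — no shift from this change.
No net shift occurs, so the amount of S₅ is unchanged.

unchanged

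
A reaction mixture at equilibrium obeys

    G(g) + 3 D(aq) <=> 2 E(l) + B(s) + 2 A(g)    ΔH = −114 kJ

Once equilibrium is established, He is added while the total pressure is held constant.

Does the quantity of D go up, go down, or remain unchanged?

decreases

Adding inert gas at constant total pressure expands the volume and lowers every reacting partial pressure. With Δn_gas = 2 − 1 = +1, Q moves away from K toward the side with fewer gas moles, so the system shifts toward the side with more gas moles — to the right.
The net shift is to the right. D is a reactant, so its amount decreases.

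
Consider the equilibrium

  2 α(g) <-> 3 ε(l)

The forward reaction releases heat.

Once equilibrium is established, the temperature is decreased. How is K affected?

K depends on temperature via the van 't Hoff relation. The forward reaction is exothermic, so lowering T increases K.

increases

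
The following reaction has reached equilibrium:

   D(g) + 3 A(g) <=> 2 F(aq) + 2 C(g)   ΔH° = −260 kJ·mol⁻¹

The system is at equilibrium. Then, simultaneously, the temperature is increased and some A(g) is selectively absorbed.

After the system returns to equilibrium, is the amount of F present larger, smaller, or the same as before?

The forward reaction is exothermic. Raising T favours the endothermic direction — shift to the left.
Removing A (g), a reactant, drives the reaction to the left.
The net shift is to the left. F is a product, so its amount decreases.

decreases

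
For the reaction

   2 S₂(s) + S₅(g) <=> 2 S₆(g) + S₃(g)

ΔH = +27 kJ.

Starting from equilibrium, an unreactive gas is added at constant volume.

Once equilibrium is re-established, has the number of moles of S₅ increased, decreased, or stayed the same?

unchanged

At constant volume, adding an inert gas leaves every reacting species' partial pressure unchanged, so Q is unchanged — no shift from this change.
No net shift occurs, so the amount of S₅ is unchanged.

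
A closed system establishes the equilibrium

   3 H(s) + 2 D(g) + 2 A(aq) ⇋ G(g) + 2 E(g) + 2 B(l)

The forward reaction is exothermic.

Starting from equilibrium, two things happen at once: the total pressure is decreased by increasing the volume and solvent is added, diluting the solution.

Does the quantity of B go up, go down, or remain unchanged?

cannot be determined

Gas moles: reactants 2, products 3 (Δn_gas = +1). Expansion shifts the system toward the side with more moles of gas — to the right.
Dilution lowers every aqueous concentration by the same factor. Δn_aq = 0 − 2 = -2, so the system shifts toward the side with more dissolved moles — to the left.
The two effects oppose each other, so the net shift — and hence the change in B — cannot be determined from the given information.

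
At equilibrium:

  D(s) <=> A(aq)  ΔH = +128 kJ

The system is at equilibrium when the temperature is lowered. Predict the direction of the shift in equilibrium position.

left

The forward reaction is endothermic. Lowering T favours the exothermic direction — shift to the left.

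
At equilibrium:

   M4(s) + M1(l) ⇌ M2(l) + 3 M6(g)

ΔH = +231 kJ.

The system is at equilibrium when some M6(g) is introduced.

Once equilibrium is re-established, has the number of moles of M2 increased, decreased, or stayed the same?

Adding M6 (g), a product, drives the reaction to the left.
The net shift is to the left. M2 is a product, so its amount decreases.

decreases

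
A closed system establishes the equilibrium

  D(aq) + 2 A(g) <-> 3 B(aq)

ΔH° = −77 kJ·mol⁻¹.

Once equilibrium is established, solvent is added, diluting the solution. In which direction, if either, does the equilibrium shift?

right

Dilution lowers every aqueous concentration by the same factor. Δn_aq = 3 − 1 = +2, so the system shifts toward the side with more dissolved moles — to the right.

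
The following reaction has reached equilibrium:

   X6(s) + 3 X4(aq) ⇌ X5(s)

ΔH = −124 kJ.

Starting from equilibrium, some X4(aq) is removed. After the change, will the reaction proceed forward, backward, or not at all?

Removing X4 (aq), a reactant, drives the reaction to the left.

left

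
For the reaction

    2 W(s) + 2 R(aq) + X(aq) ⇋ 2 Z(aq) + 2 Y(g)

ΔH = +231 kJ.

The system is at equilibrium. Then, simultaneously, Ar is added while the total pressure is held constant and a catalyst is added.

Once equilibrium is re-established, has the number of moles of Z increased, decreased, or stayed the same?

Adding inert gas at constant total pressure expands the volume and lowers every reacting partial pressure. With Δn_gas = 2 − 0 = +2, Q moves away from K toward the side with fewer gas moles, so the system shifts toward the side with more gas moles — to the right.
A catalyst speeds both forward and reverse rates equally; it changes neither Q nor K — no shift from this change.
The net shift is to the right. Z is a product, so its amount increases.

increases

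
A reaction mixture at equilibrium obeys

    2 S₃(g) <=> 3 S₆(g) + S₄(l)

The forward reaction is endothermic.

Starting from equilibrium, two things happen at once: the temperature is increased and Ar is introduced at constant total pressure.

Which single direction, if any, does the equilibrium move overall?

The forward reaction is endothermic. Raising T favours the endothermic direction — shift to the right.
Adding inert gas at constant total pressure expands the volume and lowers every reacting partial pressure. With Δn_gas = 3 − 2 = +1, Q moves away from K toward the side with fewer gas moles, so the system shifts toward the side with more gas moles — to the right.
All effects act in the same direction — net shift to the right.

right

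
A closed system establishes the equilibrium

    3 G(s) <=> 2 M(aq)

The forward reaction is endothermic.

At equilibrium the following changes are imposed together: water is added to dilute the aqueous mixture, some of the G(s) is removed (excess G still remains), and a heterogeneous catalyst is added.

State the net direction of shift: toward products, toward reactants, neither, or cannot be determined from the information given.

Dilution lowers every aqueous concentration by the same factor. Δn_aq = 2 − 0 = +2, so the system shifts toward the side with more dissolved moles — to the right.
G is a pure solid; its activity is 1 regardless of amount, so Q is unaffected — no shift from this change.
A catalyst speeds both forward and reverse rates equally; it changes neither Q nor K — no shift from this change.
Only the nonzero effect(s) matter; the net shift is to the right.

right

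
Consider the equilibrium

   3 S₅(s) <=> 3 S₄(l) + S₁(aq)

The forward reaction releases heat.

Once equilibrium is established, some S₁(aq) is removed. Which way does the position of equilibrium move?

Removing S₁ (aq), a product, drives the reaction to the right.

right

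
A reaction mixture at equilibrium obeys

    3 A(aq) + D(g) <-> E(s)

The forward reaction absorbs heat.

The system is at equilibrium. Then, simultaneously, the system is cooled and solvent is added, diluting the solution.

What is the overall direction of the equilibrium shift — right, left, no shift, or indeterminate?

left

The forward reaction is endothermic. Lowering T favours the exothermic direction — shift to the left.
Dilution lowers every aqueous concentration by the same factor. Δn_aq = 0 − 3 = -3, so the system shifts toward the side with more dissolved moles — to the left.
All effects act in the same direction — net shift to the left.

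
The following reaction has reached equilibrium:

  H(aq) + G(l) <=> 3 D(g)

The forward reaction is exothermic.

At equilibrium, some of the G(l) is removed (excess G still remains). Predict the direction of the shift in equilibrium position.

G is a pure liquid; its activity is 1 regardless of amount, so Q is unaffected — no shift from this change.

no shift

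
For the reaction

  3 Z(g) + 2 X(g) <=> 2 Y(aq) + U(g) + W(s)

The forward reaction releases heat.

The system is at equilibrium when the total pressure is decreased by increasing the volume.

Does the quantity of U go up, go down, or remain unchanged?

decreases

Gas moles: reactants 5, products 1 (Δn_gas = -4). Expansion shifts the system toward the side with more moles of gas — to the left.
The net shift is to the left. U is a product, so its amount decreases.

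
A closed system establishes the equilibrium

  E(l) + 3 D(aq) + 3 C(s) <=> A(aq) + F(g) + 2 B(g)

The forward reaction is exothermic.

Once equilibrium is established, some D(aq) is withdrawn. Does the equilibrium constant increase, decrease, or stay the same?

unchanged

The equilibrium constant depends only on temperature. This perturbation may move the position of equilibrium, but since T is unchanged, K itself is unchanged.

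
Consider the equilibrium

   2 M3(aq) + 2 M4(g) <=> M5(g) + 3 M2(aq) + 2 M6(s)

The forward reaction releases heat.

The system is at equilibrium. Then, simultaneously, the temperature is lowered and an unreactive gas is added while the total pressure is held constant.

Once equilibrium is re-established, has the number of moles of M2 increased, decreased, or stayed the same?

cannot be determined

The forward reaction is exothermic. Lowering T favours the exothermic direction — shift to the right.
Adding inert gas at constant total pressure expands the volume and lowers every reacting partial pressure. With Δn_gas = 1 − 2 = -1, Q moves away from K toward the side with fewer gas moles, so the system shifts toward the side with more gas moles — to the left.
The two effects oppose each other, so the net shift — and hence the change in M2 — cannot be determined from the given information.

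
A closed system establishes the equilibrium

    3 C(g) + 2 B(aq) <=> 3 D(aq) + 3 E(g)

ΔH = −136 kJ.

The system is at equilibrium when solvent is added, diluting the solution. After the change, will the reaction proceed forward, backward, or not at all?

right

Dilution lowers every aqueous concentration by the same factor. Δn_aq = 3 − 2 = +1, so the system shifts toward the side with more dissolved moles — to the right.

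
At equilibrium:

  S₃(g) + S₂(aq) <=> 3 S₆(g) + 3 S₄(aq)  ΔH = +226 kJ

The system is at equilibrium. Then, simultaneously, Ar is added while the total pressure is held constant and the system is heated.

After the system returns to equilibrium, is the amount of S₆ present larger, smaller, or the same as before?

Adding inert gas at constant total pressure expands the volume and lowers every reacting partial pressure. With Δn_gas = 3 − 1 = +2, Q moves away from K toward the side with fewer gas moles, so the system shifts toward the side with more gas moles — to the right.
The forward reaction is endothermic. Raising T favours the endothermic direction — shift to the right.
The net shift is to the right. S₆ is a product, so its amount increases.

increases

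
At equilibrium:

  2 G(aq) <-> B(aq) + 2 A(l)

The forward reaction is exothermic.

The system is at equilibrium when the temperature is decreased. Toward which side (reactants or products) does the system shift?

The forward reaction is exothermic. Lowering T favours the exothermic direction — shift to the right.

right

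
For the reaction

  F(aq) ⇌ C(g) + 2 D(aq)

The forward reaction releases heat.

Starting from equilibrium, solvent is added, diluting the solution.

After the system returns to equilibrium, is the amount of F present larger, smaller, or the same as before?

Dilution lowers every aqueous concentration by the same factor. Δn_aq = 2 − 1 = +1, so the system shifts toward the side with more dissolved moles — to the right.
The net shift is to the right. F is a reactant, so its amount decreases.

decreases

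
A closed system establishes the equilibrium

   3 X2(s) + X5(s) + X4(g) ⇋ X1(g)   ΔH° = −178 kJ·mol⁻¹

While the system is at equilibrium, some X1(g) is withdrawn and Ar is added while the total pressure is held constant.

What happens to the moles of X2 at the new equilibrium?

decreases

Removing X1 (g), a product, drives the reaction to the right.
Adding inert gas at constant total pressure expands the volume, scaling every reacting partial pressure by the same factor. Δn_gas = 1 − 1 = 0, so Q is unchanged — no shift.
The net shift is to the right. X2 is a reactant, so its amount decreases.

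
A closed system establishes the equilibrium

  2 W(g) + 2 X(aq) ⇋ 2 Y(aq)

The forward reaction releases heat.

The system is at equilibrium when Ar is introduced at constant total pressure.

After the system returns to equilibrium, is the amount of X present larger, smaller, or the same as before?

Adding inert gas at constant total pressure expands the volume and lowers every reacting partial pressure. With Δn_gas = 0 − 2 = -2, Q moves away from K toward the side with fewer gas moles, so the system shifts toward the side with more gas moles — to the left.
The net shift is to the left. X is a reactant, so its amount increases.

increases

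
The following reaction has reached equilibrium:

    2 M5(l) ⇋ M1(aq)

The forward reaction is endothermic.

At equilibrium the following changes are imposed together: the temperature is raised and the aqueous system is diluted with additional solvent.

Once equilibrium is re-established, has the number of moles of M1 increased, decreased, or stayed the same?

increases

The forward reaction is endothermic. Raising T favours the endothermic direction — shift to the right.
Dilution lowers every aqueous concentration by the same factor. Δn_aq = 1 − 0 = +1, so the system shifts toward the side with more dissolved moles — to the right.
The net shift is to the right. M1 is a product, so its amount increases.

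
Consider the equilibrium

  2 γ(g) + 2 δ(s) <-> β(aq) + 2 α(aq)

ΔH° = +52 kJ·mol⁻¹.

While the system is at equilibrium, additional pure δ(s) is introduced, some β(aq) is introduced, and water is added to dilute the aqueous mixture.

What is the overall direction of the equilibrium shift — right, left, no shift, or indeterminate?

δ is a pure solid; its activity is 1 regardless of amount, so Q is unaffected — no shift from this change.
Adding β (aq), a product, drives the reaction to the left.
Dilution lowers every aqueous concentration by the same factor. Δn_aq = 3 − 0 = +3, so the system shifts toward the side with more dissolved moles — to the right.
The individual effects push in opposite directions; without quantitative information the net direction cannot be determined.

cannot be determined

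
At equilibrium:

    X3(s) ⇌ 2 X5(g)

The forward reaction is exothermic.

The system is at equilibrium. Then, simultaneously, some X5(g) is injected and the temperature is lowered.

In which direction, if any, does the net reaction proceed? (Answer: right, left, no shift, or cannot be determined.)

cannot be determined

Adding X5 (g), a product, drives the reaction to the left.
The forward reaction is exothermic. Lowering T favours the exothermic direction — shift to the right.
The individual effects push in opposite directions; without quantitative information the net direction cannot be determined.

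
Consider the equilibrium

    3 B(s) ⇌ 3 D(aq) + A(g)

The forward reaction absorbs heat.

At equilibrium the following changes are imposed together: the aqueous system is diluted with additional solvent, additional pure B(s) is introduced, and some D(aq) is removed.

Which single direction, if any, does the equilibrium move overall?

Dilution lowers every aqueous concentration by the same factor. Δn_aq = 3 − 0 = +3, so the system shifts toward the side with more dissolved moles — to the right.
B is a pure solid; its activity is 1 regardless of amount, so Q is unaffected — no shift from this change.
Removing D (aq), a product, drives the reaction to the right.
Only the nonzero effect(s) matter; the net shift is to the right.

right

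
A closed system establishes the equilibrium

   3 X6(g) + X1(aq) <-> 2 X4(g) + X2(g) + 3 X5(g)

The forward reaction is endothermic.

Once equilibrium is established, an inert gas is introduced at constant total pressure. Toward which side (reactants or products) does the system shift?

right

Adding inert gas at constant total pressure expands the volume and lowers every reacting partial pressure. With Δn_gas = 6 − 3 = +3, Q moves away from K toward the side with fewer gas moles, so the system shifts toward the side with more gas moles — to the right.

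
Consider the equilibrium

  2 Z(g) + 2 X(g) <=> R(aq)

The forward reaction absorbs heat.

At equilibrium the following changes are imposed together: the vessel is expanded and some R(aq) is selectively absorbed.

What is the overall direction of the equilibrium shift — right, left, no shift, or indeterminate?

Gas moles: reactants 4, products 0 (Δn_gas = -4). Expansion shifts the system toward the side with more moles of gas — to the left.
Removing R (aq), a product, drives the reaction to the right.
The individual effects push in opposite directions; without quantitative information the net direction cannot be determined.

cannot be determined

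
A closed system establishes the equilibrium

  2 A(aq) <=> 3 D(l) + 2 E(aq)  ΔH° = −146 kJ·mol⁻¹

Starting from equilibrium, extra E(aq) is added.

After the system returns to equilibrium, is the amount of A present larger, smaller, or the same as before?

Adding E (aq), a product, drives the reaction to the left.
The net shift is to the left. A is a reactant, so its amount increases.

increases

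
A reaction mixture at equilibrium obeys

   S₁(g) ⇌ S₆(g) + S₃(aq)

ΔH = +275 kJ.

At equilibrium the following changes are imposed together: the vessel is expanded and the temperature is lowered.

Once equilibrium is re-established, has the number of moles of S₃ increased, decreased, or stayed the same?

decreases

Gas moles: reactants 1, products 1. Δn_gas = 0, so a volume change leaves Q equal to K — no shift from this change.
The forward reaction is endothermic. Lowering T favours the exothermic direction — shift to the left.
The net shift is to the left. S₃ is a product, so its amount decreases.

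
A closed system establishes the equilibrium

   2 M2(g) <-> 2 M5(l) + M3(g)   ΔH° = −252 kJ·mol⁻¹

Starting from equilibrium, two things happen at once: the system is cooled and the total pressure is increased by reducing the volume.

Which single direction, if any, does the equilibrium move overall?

The forward reaction is exothermic. Lowering T favours the exothermic direction — shift to the right.
Gas moles: reactants 2, products 1 (Δn_gas = -1). Compression shifts the system toward the side with fewer moles of gas — to the right.
All effects act in the same direction — net shift to the right.

right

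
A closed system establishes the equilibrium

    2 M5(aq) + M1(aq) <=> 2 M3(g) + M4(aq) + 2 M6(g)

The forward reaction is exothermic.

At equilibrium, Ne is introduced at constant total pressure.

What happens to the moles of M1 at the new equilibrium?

decreases

Adding inert gas at constant total pressure expands the volume and lowers every reacting partial pressure. With Δn_gas = 4 − 0 = +4, Q moves away from K toward the side with fewer gas moles, so the system shifts toward the side with more gas moles — to the right.
The net shift is to the right. M1 is a reactant, so its amount decreases.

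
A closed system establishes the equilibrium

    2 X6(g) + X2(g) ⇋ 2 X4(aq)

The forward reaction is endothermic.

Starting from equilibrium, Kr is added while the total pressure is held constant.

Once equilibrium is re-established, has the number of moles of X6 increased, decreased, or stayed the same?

increases

Adding inert gas at constant total pressure expands the volume and lowers every reacting partial pressure. With Δn_gas = 0 − 3 = -3, Q moves away from K toward the side with fewer gas moles, so the system shifts toward the side with more gas moles — to the left.
The net shift is to the left. X6 is a reactant, so its amount increases.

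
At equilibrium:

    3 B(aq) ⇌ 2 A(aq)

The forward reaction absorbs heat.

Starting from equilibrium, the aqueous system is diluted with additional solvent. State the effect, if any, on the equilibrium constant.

unchanged

The equilibrium constant depends only on temperature. This perturbation may move the position of equilibrium, but since T is unchanged, K itself is unchanged.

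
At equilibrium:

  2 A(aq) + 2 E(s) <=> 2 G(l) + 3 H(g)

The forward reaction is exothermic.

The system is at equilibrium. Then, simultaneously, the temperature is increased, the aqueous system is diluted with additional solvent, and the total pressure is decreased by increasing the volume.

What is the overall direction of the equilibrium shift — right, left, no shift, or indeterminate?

cannot be determined

The forward reaction is exothermic. Raising T favours the endothermic direction — shift to the left.
Dilution lowers every aqueous concentration by the same factor. Δn_aq = 0 − 2 = -2, so the system shifts toward the side with more dissolved moles — to the left.
Gas moles: reactants 0, products 3 (Δn_gas = +3). Expansion shifts the system toward the side with more moles of gas — to the right.
The individual effects push in opposite directions; without quantitative information the net direction cannot be determined.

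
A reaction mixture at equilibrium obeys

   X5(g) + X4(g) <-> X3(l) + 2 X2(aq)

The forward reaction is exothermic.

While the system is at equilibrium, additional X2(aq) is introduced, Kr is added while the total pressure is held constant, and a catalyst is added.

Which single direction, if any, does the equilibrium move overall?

left

Adding X2 (aq), a product, drives the reaction to the left.
Adding inert gas at constant total pressure expands the volume and lowers every reacting partial pressure. With Δn_gas = 0 − 2 = -2, Q moves away from K toward the side with fewer gas moles, so the system shifts toward the side with more gas moles — to the left.
A catalyst speeds both forward and reverse rates equally; it changes neither Q nor K — no shift from this change.
Only the nonzero effect(s) matter; the net shift is to the left.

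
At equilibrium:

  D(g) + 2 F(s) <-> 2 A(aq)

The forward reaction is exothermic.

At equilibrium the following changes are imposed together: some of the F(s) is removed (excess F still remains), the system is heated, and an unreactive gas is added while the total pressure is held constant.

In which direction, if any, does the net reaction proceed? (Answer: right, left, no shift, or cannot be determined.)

F is a pure solid; its activity is 1 regardless of amount, so Q is unaffected — no shift from this change.
The forward reaction is exothermic. Raising T favours the endothermic direction — shift to the left.
Adding inert gas at constant total pressure expands the volume and lowers every reacting partial pressure. With Δn_gas = 0 − 1 = -1, Q moves away from K toward the side with fewer gas moles, so the system shifts toward the side with more gas moles — to the left.
Only the nonzero effect(s) matter; the net shift is to the left.

left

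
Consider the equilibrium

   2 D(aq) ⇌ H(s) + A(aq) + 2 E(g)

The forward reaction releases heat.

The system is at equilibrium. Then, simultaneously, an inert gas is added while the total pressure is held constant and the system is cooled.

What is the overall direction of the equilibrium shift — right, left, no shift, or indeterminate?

Adding inert gas at constant total pressure expands the volume and lowers every reacting partial pressure. With Δn_gas = 2 − 0 = +2, Q moves away from K toward the side with fewer gas moles, so the system shifts toward the side with more gas moles — to the right.
The forward reaction is exothermic. Lowering T favours the exothermic direction — shift to the right.
All effects act in the same direction — net shift to the right.

right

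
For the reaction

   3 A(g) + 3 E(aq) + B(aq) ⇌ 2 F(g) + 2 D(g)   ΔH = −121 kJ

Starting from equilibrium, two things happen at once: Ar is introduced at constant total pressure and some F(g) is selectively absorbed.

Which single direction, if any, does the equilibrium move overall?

Adding inert gas at constant total pressure expands the volume and lowers every reacting partial pressure. With Δn_gas = 4 − 3 = +1, Q moves away from K toward the side with fewer gas moles, so the system shifts toward the side with more gas moles — to the right.
Removing F (g), a product, drives the reaction to the right.
All effects act in the same direction — net shift to the right.

right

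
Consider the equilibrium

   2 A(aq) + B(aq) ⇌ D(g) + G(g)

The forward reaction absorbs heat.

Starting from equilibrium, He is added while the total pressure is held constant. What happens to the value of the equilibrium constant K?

The equilibrium constant depends only on temperature. This perturbation may move the position of equilibrium, but since T is unchanged, K itself is unchanged.

unchanged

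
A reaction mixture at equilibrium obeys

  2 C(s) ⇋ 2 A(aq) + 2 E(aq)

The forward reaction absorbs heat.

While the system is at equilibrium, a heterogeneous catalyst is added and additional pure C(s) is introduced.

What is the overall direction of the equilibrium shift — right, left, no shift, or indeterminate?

A catalyst speeds both forward and reverse rates equally; it changes neither Q nor K — no shift from this change.
C is a pure solid; its activity is 1 regardless of amount, so Q is unaffected — no shift from this change.
None of the changes alters Q relative to K, so there is no net shift.

no shift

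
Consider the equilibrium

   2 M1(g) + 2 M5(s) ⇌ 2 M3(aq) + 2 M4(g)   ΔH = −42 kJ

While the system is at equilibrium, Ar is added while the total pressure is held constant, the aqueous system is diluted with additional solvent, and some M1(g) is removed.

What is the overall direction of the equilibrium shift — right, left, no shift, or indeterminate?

Adding inert gas at constant total pressure expands the volume, scaling every reacting partial pressure by the same factor. Δn_gas = 2 − 2 = 0, so Q is unchanged — no shift.
Dilution lowers every aqueous concentration by the same factor. Δn_aq = 2 − 0 = +2, so the system shifts toward the side with more dissolved moles — to the right.
Removing M1 (g), a reactant, drives the reaction to the left.
The individual effects push in opposite directions; without quantitative information the net direction cannot be determined.

cannot be determined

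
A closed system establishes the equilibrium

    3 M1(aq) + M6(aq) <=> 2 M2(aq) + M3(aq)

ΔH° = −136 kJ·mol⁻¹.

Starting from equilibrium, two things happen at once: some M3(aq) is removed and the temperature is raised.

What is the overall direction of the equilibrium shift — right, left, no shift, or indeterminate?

Removing M3 (aq), a product, drives the reaction to the right.
The forward reaction is exothermic. Raising T favours the endothermic direction — shift to the left.
The individual effects push in opposite directions; without quantitative information the net direction cannot be determined.

cannot be determined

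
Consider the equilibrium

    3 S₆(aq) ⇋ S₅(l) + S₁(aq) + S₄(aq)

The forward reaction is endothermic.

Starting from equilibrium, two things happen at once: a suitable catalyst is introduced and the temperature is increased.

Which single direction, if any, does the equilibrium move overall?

A catalyst speeds both forward and reverse rates equally; it changes neither Q nor K — no shift from this change.
The forward reaction is endothermic. Raising T favours the endothermic direction — shift to the right.
Only the nonzero effect(s) matter; the net shift is to the right.

right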